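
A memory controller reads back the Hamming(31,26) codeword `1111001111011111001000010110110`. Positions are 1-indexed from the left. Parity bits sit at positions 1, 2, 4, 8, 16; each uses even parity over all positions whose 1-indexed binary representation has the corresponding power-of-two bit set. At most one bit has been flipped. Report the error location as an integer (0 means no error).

s1: b1⊕b3⊕b5⊕b7⊕b9⊕b11⊕b13⊕b15⊕b17⊕b19⊕b21⊕b23⊕b25⊕b27⊕b29⊕b31 = 1⊕1⊕0⊕1⊕1⊕0⊕1⊕1⊕0⊕1⊕0⊕0⊕0⊕1⊕1⊕0 = 1
s2: b2⊕b3⊕b6⊕b7⊕b10⊕b11⊕b14⊕b15⊕b18⊕b19⊕b22⊕b23⊕b26⊕b27⊕b30⊕b31 = 1⊕1⊕0⊕1⊕1⊕0⊕1⊕1⊕0⊕1⊕0⊕0⊕1⊕1⊕1⊕0 = 0
s4: b4⊕b5⊕b6⊕b7⊕b12⊕b13⊕b14⊕b15⊕b20⊕b21⊕b22⊕b23⊕b28⊕b29⊕b30⊕b31 = 1⊕0⊕0⊕1⊕1⊕1⊕1⊕1⊕0⊕0⊕0⊕0⊕0⊕1⊕1⊕0 = 0
s8: b8⊕b9⊕b10⊕b11⊕b12⊕b13⊕b14⊕b15⊕b24⊕b25⊕b26⊕b27⊕b28⊕b29⊕b30⊕b31 = 1⊕1⊕1⊕0⊕1⊕1⊕1⊕1⊕1⊕0⊕1⊕1⊕0⊕1⊕1⊕0 = 0
s16: b16⊕b17⊕b18⊕b19⊕b20⊕b21⊕b22⊕b23⊕b24⊕b25⊕b26⊕b27⊕b28⊕b29⊕b30⊕b31 = 1⊕0⊕0⊕1⊕0⊕0⊕0⊕0⊕1⊕0⊕1⊕1⊕0⊕1⊕1⊕0 = 1
Syndrome (s16...s1) = 10001 → position 17.

17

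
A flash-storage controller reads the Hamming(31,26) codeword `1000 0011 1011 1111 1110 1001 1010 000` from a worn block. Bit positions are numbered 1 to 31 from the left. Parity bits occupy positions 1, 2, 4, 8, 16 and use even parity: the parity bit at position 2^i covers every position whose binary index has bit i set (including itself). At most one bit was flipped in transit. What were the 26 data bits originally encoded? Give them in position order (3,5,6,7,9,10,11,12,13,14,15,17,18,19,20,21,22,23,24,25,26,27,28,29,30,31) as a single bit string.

10011011111111010011010000

s1: b1⊕b3⊕b5⊕b7⊕b9⊕b11⊕b13⊕b15⊕b17⊕b19⊕b21⊕b23⊕b25⊕b27⊕b29⊕b31 = 1⊕0⊕0⊕1⊕1⊕1⊕1⊕1⊕1⊕1⊕1⊕0⊕1⊕1⊕0⊕0 = 1
s2: b2⊕b3⊕b6⊕b7⊕b10⊕b11⊕b14⊕b15⊕b18⊕b19⊕b22⊕b23⊕b26⊕b27⊕b30⊕b31 = 0⊕0⊕0⊕1⊕0⊕1⊕1⊕1⊕1⊕1⊕0⊕0⊕0⊕1⊕0⊕0 = 1
s4: b4⊕b5⊕b6⊕b7⊕b12⊕b13⊕b14⊕b15⊕b20⊕b21⊕b22⊕b23⊕b28⊕b29⊕b30⊕b31 = 0⊕0⊕0⊕1⊕1⊕1⊕1⊕1⊕0⊕1⊕0⊕0⊕0⊕0⊕0⊕0 = 0
s8: b8⊕b9⊕b10⊕b11⊕b12⊕b13⊕b14⊕b15⊕b24⊕b25⊕b26⊕b27⊕b28⊕b29⊕b30⊕b31 = 1⊕1⊕0⊕1⊕1⊕1⊕1⊕1⊕1⊕1⊕0⊕1⊕0⊕0⊕0⊕0 = 0
s16: b16⊕b17⊕b18⊕b19⊕b20⊕b21⊕b22⊕b23⊕b24⊕b25⊕b26⊕b27⊕b28⊕b29⊕b30⊕b31 = 1⊕1⊕1⊕1⊕0⊕1⊕0⊕0⊕1⊕1⊕0⊕1⊕0⊕0⊕0⊕0 = 0
Syndrome (s16...s1) = 00011 → position 3.
Flip bit 3: corrected codeword = 1010001110111111111010011010000
Data bits at positions 3,5,6,7,9,10,11,12,13,14,15,17,18,19,20,21,22,23,24,25,26,27,28,29,30,31: 10011011111111010011010000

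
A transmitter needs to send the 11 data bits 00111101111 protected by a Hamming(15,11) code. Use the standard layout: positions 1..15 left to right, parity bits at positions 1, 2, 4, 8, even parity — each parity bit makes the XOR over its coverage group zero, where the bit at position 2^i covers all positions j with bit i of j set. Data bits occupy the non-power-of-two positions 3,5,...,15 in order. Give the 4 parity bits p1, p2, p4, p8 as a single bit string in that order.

0100

Place data bits at non-power-of-two positions: b3=0, b5=0, b6=1, b7=1, b9=1, b10=1, b11=0, b12=1, b13=1, b14=1, b15=1.
p1 = XOR of data positions {3,5,7,9,11,13,15} = 0⊕0⊕1⊕1⊕0⊕1⊕1 = 0
p2 = XOR of data positions {3,6,7,10,11,14,15} = 0⊕1⊕1⊕1⊕0⊕1⊕1 = 1
p4 = XOR of data positions {5,6,7,12,13,14,15} = 0⊕1⊕1⊕1⊕1⊕1⊕1 = 0
p8 = XOR of data positions {9,10,11,12,13,14,15} = 1⊕1⊕0⊕1⊕1⊕1⊕1 = 0
Parity bits p1,p2,p4,p8 = 0100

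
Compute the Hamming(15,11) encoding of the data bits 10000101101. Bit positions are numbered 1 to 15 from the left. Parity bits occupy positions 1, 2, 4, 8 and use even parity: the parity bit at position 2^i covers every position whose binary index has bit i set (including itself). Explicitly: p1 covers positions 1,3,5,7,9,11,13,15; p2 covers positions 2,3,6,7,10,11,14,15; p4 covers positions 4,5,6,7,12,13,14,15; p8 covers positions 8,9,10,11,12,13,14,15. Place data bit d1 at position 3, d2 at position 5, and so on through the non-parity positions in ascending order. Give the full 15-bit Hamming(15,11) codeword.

111100000101101

Place data bits at non-power-of-two positions: b3=1, b5=0, b6=0, b7=0, b9=0, b10=1, b11=0, b12=1, b13=1, b14=0, b15=1.
p1 = XOR of data positions {3,5,7,9,11,13,15} = 1⊕0⊕0⊕0⊕0⊕1⊕1 = 1
p2 = XOR of data positions {3,6,7,10,11,14,15} = 1⊕0⊕0⊕1⊕0⊕0⊕1 = 1
p4 = XOR of data positions {5,6,7,12,13,14,15} = 0⊕0⊕0⊕1⊕1⊕0⊕1 = 1
p8 = XOR of data positions {9,10,11,12,13,14,15} = 0⊕1⊕0⊕1⊕1⊕0⊕1 = 0
Codeword b1..b15 = 111100000101101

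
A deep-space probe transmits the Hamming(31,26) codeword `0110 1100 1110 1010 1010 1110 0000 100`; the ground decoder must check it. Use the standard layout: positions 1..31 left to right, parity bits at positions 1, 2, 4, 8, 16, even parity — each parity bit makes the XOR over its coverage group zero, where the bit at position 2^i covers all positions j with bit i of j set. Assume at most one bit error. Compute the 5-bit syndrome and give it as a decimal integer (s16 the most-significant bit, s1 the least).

3

s1: b1⊕b3⊕b5⊕b7⊕b9⊕b11⊕b13⊕b15⊕b17⊕b19⊕b21⊕b23⊕b25⊕b27⊕b29⊕b31 = 0⊕1⊕1⊕0⊕1⊕1⊕1⊕1⊕1⊕1⊕1⊕1⊕0⊕0⊕1⊕0 = 1
s2: b2⊕b3⊕b6⊕b7⊕b10⊕b11⊕b14⊕b15⊕b18⊕b19⊕b22⊕b23⊕b26⊕b27⊕b30⊕b31 = 1⊕1⊕1⊕0⊕1⊕1⊕0⊕1⊕0⊕1⊕1⊕1⊕0⊕0⊕0⊕0 = 1
s4: b4⊕b5⊕b6⊕b7⊕b12⊕b13⊕b14⊕b15⊕b20⊕b21⊕b22⊕b23⊕b28⊕b29⊕b30⊕b31 = 0⊕1⊕1⊕0⊕0⊕1⊕0⊕1⊕0⊕1⊕1⊕1⊕0⊕1⊕0⊕0 = 0
s8: b8⊕b9⊕b10⊕b11⊕b12⊕b13⊕b14⊕b15⊕b24⊕b25⊕b26⊕b27⊕b28⊕b29⊕b30⊕b31 = 0⊕1⊕1⊕1⊕0⊕1⊕0⊕1⊕0⊕0⊕0⊕0⊕0⊕1⊕0⊕0 = 0
s16: b16⊕b17⊕b18⊕b19⊕b20⊕b21⊕b22⊕b23⊕b24⊕b25⊕b26⊕b27⊕b28⊕b29⊕b30⊕b31 = 0⊕1⊕0⊕1⊕0⊕1⊕1⊕1⊕0⊕0⊕0⊕0⊕0⊕1⊕0⊕0 = 0
Syndrome (s16...s1) = 00011 → position 3.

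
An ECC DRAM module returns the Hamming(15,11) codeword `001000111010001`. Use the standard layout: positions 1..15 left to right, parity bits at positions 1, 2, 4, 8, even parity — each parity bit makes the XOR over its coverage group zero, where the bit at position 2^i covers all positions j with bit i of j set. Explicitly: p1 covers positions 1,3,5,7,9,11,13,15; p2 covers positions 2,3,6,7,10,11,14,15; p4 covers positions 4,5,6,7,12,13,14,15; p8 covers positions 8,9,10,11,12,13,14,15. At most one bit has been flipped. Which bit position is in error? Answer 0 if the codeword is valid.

1

s1: b1⊕b3⊕b5⊕b7⊕b9⊕b11⊕b13⊕b15 = 0⊕1⊕0⊕1⊕1⊕1⊕0⊕1 = 1
s2: b2⊕b3⊕b6⊕b7⊕b10⊕b11⊕b14⊕b15 = 0⊕1⊕0⊕1⊕0⊕1⊕0⊕1 = 0
s4: b4⊕b5⊕b6⊕b7⊕b12⊕b13⊕b14⊕b15 = 0⊕0⊕0⊕1⊕0⊕0⊕0⊕1 = 0
s8: b8⊕b9⊕b10⊕b11⊕b12⊕b13⊕b14⊕b15 = 1⊕1⊕0⊕1⊕0⊕0⊕0⊕1 = 0
Syndrome (s8...s1) = 0001 → position 1.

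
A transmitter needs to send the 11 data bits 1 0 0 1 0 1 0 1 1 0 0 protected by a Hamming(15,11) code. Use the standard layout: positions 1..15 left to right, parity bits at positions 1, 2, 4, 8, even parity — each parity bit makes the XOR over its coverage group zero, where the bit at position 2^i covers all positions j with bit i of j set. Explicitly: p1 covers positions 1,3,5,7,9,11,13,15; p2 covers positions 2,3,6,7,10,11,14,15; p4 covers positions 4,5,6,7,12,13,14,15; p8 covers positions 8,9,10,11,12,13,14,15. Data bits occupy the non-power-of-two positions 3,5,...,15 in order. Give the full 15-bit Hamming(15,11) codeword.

111100110101100

Place data bits at non-power-of-two positions: b3=1, b5=0, b6=0, b7=1, b9=0, b10=1, b11=0, b12=1, b13=1, b14=0, b15=0.
p1 = XOR of data positions {3,5,7,9,11,13,15} = 1⊕0⊕1⊕0⊕0⊕1⊕0 = 1
p2 = XOR of data positions {3,6,7,10,11,14,15} = 1⊕0⊕1⊕1⊕0⊕0⊕0 = 1
p4 = XOR of data positions {5,6,7,12,13,14,15} = 0⊕0⊕1⊕1⊕1⊕0⊕0 = 1
p8 = XOR of data positions {9,10,11,12,13,14,15} = 0⊕1⊕0⊕1⊕1⊕0⊕0 = 1
Codeword b1..b15 = 111100110101100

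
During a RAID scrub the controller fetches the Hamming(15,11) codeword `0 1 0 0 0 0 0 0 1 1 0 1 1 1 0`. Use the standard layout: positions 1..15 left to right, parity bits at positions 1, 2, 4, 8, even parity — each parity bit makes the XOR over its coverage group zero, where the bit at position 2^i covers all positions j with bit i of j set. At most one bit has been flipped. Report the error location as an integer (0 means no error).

14

s1: b1⊕b3⊕b5⊕b7⊕b9⊕b11⊕b13⊕b15 = 0⊕0⊕0⊕0⊕1⊕0⊕1⊕0 = 0
s2: b2⊕b3⊕b6⊕b7⊕b10⊕b11⊕b14⊕b15 = 1⊕0⊕0⊕0⊕1⊕0⊕1⊕0 = 1
s4: b4⊕b5⊕b6⊕b7⊕b12⊕b13⊕b14⊕b15 = 0⊕0⊕0⊕0⊕1⊕1⊕1⊕0 = 1
s8: b8⊕b9⊕b10⊕b11⊕b12⊕b13⊕b14⊕b15 = 0⊕1⊕1⊕0⊕1⊕1⊕1⊕0 = 1
Syndrome (s8...s1) = 1110 → position 14.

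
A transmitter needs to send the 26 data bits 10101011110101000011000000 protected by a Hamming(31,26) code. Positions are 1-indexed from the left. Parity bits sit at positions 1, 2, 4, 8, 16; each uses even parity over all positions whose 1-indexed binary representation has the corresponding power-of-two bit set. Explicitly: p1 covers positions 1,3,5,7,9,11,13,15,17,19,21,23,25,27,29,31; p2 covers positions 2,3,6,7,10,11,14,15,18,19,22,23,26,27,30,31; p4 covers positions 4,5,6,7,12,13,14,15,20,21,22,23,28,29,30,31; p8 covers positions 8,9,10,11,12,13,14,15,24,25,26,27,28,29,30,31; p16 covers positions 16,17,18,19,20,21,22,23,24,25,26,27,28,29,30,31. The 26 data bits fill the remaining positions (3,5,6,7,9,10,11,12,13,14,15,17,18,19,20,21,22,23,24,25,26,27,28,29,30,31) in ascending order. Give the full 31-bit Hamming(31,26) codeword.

1110010110111100101000011000000

Place data bits at non-power-of-two positions: b3=1, b5=0, b6=1, b7=0, b9=1, b10=0, b11=1, b12=1, b13=1, b14=1, b15=0, b17=1, b18=0, b19=1, b20=0, b21=0, b22=0, b23=0, b24=1, b25=1, b26=0, b27=0, b28=0, b29=0, b30=0, b31=0.
p1 = XOR of data positions {3,5,7,9,11,13,15,17,19,21,23,25,27,29,31} = 1⊕0⊕0⊕1⊕1⊕1⊕0⊕1⊕1⊕0⊕0⊕1⊕0⊕0⊕0 = 1
p2 = XOR of data positions {3,6,7,10,11,14,15,18,19,22,23,26,27,30,31} = 1⊕1⊕0⊕0⊕1⊕1⊕0⊕0⊕1⊕0⊕0⊕0⊕0⊕0⊕0 = 1
p4 = XOR of data positions {5,6,7,12,13,14,15,20,21,22,23,28,29,30,31} = 0⊕1⊕0⊕1⊕1⊕1⊕0⊕0⊕0⊕0⊕0⊕0⊕0⊕0⊕0 = 0
p8 = XOR of data positions {9,10,11,12,13,14,15,24,25,26,27,28,29,30,31} = 1⊕0⊕1⊕1⊕1⊕1⊕0⊕1⊕1⊕0⊕0⊕0⊕0⊕0⊕0 = 1
p16 = XOR of data positions {17,18,19,20,21,22,23,24,25,26,27,28,29,30,31} = 1⊕0⊕1⊕0⊕0⊕0⊕0⊕1⊕1⊕0⊕0⊕0⊕0⊕0⊕0 = 0
Codeword b1..b31 = 1110010110111100101000011000000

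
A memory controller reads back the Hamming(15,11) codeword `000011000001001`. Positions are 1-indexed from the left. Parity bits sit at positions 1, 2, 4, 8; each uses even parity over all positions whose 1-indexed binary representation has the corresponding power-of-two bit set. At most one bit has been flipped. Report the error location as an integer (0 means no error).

s1: b1⊕b3⊕b5⊕b7⊕b9⊕b11⊕b13⊕b15 = 0⊕0⊕1⊕0⊕0⊕0⊕0⊕1 = 0
s2: b2⊕b3⊕b6⊕b7⊕b10⊕b11⊕b14⊕b15 = 0⊕0⊕1⊕0⊕0⊕0⊕0⊕1 = 0
s4: b4⊕b5⊕b6⊕b7⊕b12⊕b13⊕b14⊕b15 = 0⊕1⊕1⊕0⊕1⊕0⊕0⊕1 = 0
s8: b8⊕b9⊕b10⊕b11⊕b12⊕b13⊕b14⊕b15 = 0⊕0⊕0⊕0⊕1⊕0⊕0⊕1 = 0
Syndrome (s8...s1) = 0000 → position 0 (no error).

0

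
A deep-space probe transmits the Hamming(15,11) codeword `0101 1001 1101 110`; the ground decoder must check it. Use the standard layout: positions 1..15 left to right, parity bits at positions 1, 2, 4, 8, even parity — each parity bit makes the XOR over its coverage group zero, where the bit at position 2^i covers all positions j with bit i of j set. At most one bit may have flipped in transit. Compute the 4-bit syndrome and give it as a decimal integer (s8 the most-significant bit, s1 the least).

s1: b1⊕b3⊕b5⊕b7⊕b9⊕b11⊕b13⊕b15 = 0⊕0⊕1⊕0⊕1⊕0⊕1⊕0 = 1
s2: b2⊕b3⊕b6⊕b7⊕b10⊕b11⊕b14⊕b15 = 1⊕0⊕0⊕0⊕1⊕0⊕1⊕0 = 1
s4: b4⊕b5⊕b6⊕b7⊕b12⊕b13⊕b14⊕b15 = 1⊕1⊕0⊕0⊕1⊕1⊕1⊕0 = 1
s8: b8⊕b9⊕b10⊕b11⊕b12⊕b13⊕b14⊕b15 = 1⊕1⊕1⊕0⊕1⊕1⊕1⊕0 = 0
Syndrome (s8...s1) = 0111 → position 7.

7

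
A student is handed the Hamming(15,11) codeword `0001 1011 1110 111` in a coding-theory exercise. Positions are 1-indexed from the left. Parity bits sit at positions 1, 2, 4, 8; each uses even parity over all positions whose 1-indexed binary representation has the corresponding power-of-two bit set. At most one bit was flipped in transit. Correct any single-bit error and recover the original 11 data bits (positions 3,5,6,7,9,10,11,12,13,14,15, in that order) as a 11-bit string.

s1: b1⊕b3⊕b5⊕b7⊕b9⊕b11⊕b13⊕b15 = 0⊕0⊕1⊕1⊕1⊕1⊕1⊕1 = 0
s2: b2⊕b3⊕b6⊕b7⊕b10⊕b11⊕b14⊕b15 = 0⊕0⊕0⊕1⊕1⊕1⊕1⊕1 = 1
s4: b4⊕b5⊕b6⊕b7⊕b12⊕b13⊕b14⊕b15 = 1⊕1⊕0⊕1⊕0⊕1⊕1⊕1 = 0
s8: b8⊕b9⊕b10⊕b11⊕b12⊕b13⊕b14⊕b15 = 1⊕1⊕1⊕1⊕0⊕1⊕1⊕1 = 1
Syndrome (s8...s1) = 1010 → position 10.
Flip bit 10: corrected codeword = 000110111010111
Data bits at positions 3,5,6,7,9,10,11,12,13,14,15: 01011010111

01011010111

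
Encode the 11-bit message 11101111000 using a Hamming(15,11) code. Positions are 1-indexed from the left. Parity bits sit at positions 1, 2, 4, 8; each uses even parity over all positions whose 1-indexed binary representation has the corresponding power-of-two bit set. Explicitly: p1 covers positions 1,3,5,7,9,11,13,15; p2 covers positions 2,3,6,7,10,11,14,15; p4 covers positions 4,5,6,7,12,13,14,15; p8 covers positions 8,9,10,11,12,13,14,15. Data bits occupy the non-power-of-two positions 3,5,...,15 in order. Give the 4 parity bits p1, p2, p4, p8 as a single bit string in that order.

0010

Place data bits at non-power-of-two positions: b3=1, b5=1, b6=1, b7=0, b9=1, b10=1, b11=1, b12=1, b13=0, b14=0, b15=0.
p1 = XOR of data positions {3,5,7,9,11,13,15} = 1⊕1⊕0⊕1⊕1⊕0⊕0 = 0
p2 = XOR of data positions {3,6,7,10,11,14,15} = 1⊕1⊕0⊕1⊕1⊕0⊕0 = 0
p4 = XOR of data positions {5,6,7,12,13,14,15} = 1⊕1⊕0⊕1⊕0⊕0⊕0 = 1
p8 = XOR of data positions {9,10,11,12,13,14,15} = 1⊕1⊕1⊕1⊕0⊕0⊕0 = 0
Parity bits p1,p2,p4,p8 = 0010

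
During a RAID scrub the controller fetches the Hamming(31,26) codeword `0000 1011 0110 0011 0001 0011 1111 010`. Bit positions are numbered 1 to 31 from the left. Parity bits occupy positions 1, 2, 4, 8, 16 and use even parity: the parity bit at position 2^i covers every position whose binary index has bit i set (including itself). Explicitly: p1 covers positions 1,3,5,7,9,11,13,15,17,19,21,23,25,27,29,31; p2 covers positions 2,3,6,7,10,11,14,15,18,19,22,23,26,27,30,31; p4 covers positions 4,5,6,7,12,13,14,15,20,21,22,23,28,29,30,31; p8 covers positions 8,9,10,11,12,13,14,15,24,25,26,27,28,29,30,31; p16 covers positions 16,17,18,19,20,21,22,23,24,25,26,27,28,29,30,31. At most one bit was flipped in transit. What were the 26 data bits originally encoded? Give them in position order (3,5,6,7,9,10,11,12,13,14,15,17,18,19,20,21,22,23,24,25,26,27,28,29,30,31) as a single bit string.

01010110001000110111111010

s1: b1⊕b3⊕b5⊕b7⊕b9⊕b11⊕b13⊕b15⊕b17⊕b19⊕b21⊕b23⊕b25⊕b27⊕b29⊕b31 = 0⊕0⊕1⊕1⊕0⊕1⊕0⊕1⊕0⊕0⊕0⊕1⊕1⊕1⊕0⊕0 = 1
s2: b2⊕b3⊕b6⊕b7⊕b10⊕b11⊕b14⊕b15⊕b18⊕b19⊕b22⊕b23⊕b26⊕b27⊕b30⊕b31 = 0⊕0⊕0⊕1⊕1⊕1⊕0⊕1⊕0⊕0⊕0⊕1⊕1⊕1⊕1⊕0 = 0
s4: b4⊕b5⊕b6⊕b7⊕b12⊕b13⊕b14⊕b15⊕b20⊕b21⊕b22⊕b23⊕b28⊕b29⊕b30⊕b31 = 0⊕1⊕0⊕1⊕0⊕0⊕0⊕1⊕1⊕0⊕0⊕1⊕1⊕0⊕1⊕0 = 1
s8: b8⊕b9⊕b10⊕b11⊕b12⊕b13⊕b14⊕b15⊕b24⊕b25⊕b26⊕b27⊕b28⊕b29⊕b30⊕b31 = 1⊕0⊕1⊕1⊕0⊕0⊕0⊕1⊕1⊕1⊕1⊕1⊕1⊕0⊕1⊕0 = 0
s16: b16⊕b17⊕b18⊕b19⊕b20⊕b21⊕b22⊕b23⊕b24⊕b25⊕b26⊕b27⊕b28⊕b29⊕b30⊕b31 = 1⊕0⊕0⊕0⊕1⊕0⊕0⊕1⊕1⊕1⊕1⊕1⊕1⊕0⊕1⊕0 = 1
Syndrome (s16...s1) = 10101 → position 21.
Flip bit 21: corrected codeword = 0000101101100011000110111111010
Data bits at positions 3,5,6,7,9,10,11,12,13,14,15,17,18,19,20,21,22,23,24,25,26,27,28,29,30,31: 01010110001000110111111010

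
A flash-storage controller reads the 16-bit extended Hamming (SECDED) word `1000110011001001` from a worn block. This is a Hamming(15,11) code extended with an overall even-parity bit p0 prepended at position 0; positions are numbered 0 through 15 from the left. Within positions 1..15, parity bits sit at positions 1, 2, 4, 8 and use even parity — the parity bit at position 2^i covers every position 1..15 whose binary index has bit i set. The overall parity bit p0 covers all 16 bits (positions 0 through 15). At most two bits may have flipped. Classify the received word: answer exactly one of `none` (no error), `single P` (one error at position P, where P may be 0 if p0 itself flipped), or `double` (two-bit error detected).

single 3

s1: b1⊕b3⊕b5⊕b7⊕b9⊕b11⊕b13⊕b15 = 0⊕0⊕1⊕0⊕1⊕0⊕0⊕1 = 1
s2: b2⊕b3⊕b6⊕b7⊕b10⊕b11⊕b14⊕b15 = 0⊕0⊕0⊕0⊕0⊕0⊕0⊕1 = 1
s4: b4⊕b5⊕b6⊕b7⊕b12⊕b13⊕b14⊕b15 = 1⊕1⊕0⊕0⊕1⊕0⊕0⊕1 = 0
s8: b8⊕b9⊕b10⊕b11⊕b12⊕b13⊕b14⊕b15 = 1⊕1⊕0⊕0⊕1⊕0⊕0⊕1 = 0
Syndrome (s8...s1) = 0011 → position 3.
Overall parity (XOR of all 16 bits, including p0): 1⊕0⊕0⊕0⊕1⊕1⊕0⊕0⊕1⊕1⊕0⊕0⊕1⊕0⊕0⊕1 = 1
Overall=1, syndrome position=3 → single-bit error at position 3.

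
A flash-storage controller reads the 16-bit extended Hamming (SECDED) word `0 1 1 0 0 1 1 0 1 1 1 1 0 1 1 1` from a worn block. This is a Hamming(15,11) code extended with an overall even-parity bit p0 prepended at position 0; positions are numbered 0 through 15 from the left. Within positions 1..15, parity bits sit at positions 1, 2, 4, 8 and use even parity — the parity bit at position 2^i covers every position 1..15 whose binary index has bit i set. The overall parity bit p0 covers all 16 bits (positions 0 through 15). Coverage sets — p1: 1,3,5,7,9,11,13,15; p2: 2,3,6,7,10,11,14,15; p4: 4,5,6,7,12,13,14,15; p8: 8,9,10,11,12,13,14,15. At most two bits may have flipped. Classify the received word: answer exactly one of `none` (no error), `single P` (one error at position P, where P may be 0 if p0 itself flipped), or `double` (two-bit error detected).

single 12

s1: b1⊕b3⊕b5⊕b7⊕b9⊕b11⊕b13⊕b15 = 1⊕0⊕1⊕0⊕1⊕1⊕1⊕1 = 0
s2: b2⊕b3⊕b6⊕b7⊕b10⊕b11⊕b14⊕b15 = 1⊕0⊕1⊕0⊕1⊕1⊕1⊕1 = 0
s4: b4⊕b5⊕b6⊕b7⊕b12⊕b13⊕b14⊕b15 = 0⊕1⊕1⊕0⊕0⊕1⊕1⊕1 = 1
s8: b8⊕b9⊕b10⊕b11⊕b12⊕b13⊕b14⊕b15 = 1⊕1⊕1⊕1⊕0⊕1⊕1⊕1 = 1
Syndrome (s8...s1) = 1100 → position 12.
Overall parity (XOR of all 16 bits, including p0): 0⊕1⊕1⊕0⊕0⊕1⊕1⊕0⊕1⊕1⊕1⊕1⊕0⊕1⊕1⊕1 = 1
Overall=1, syndrome position=12 → single-bit error at position 12.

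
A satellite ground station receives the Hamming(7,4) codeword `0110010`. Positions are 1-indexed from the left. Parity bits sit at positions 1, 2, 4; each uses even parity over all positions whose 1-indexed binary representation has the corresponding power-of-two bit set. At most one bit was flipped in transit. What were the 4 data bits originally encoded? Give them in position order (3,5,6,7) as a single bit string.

1011

s1: b1⊕b3⊕b5⊕b7 = 0⊕1⊕0⊕0 = 1
s2: b2⊕b3⊕b6⊕b7 = 1⊕1⊕1⊕0 = 1
s4: b4⊕b5⊕b6⊕b7 = 0⊕0⊕1⊕0 = 1
Syndrome (s4...s1) = 111 → position 7.
Flip bit 7: corrected codeword = 0110011
Data bits at positions 3,5,6,7: 1011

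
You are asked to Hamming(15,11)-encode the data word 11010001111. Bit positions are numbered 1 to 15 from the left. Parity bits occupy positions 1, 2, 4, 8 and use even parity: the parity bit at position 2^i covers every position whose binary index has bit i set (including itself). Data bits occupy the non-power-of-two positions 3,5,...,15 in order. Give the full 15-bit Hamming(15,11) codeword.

101010100001111

Place data bits at non-power-of-two positions: b3=1, b5=1, b6=0, b7=1, b9=0, b10=0, b11=0, b12=1, b13=1, b14=1, b15=1.
p1 = XOR of data positions {3,5,7,9,11,13,15} = 1⊕1⊕1⊕0⊕0⊕1⊕1 = 1
p2 = XOR of data positions {3,6,7,10,11,14,15} = 1⊕0⊕1⊕0⊕0⊕1⊕1 = 0
p4 = XOR of data positions {5,6,7,12,13,14,15} = 1⊕0⊕1⊕1⊕1⊕1⊕1 = 0
p8 = XOR of data positions {9,10,11,12,13,14,15} = 0⊕0⊕0⊕1⊕1⊕1⊕1 = 0
Codeword b1..b15 = 101010100001111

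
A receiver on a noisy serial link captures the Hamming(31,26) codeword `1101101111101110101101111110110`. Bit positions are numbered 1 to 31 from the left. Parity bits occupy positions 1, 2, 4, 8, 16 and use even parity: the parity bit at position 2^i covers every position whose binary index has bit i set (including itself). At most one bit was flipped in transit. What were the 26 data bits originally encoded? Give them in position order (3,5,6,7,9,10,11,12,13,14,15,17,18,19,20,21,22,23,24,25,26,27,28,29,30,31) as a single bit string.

01011110111101101111110010

s1: b1⊕b3⊕b5⊕b7⊕b9⊕b11⊕b13⊕b15⊕b17⊕b19⊕b21⊕b23⊕b25⊕b27⊕b29⊕b31 = 1⊕0⊕1⊕1⊕1⊕1⊕1⊕1⊕1⊕1⊕0⊕1⊕1⊕1⊕1⊕0 = 1
s2: b2⊕b3⊕b6⊕b7⊕b10⊕b11⊕b14⊕b15⊕b18⊕b19⊕b22⊕b23⊕b26⊕b27⊕b30⊕b31 = 1⊕0⊕0⊕1⊕1⊕1⊕1⊕1⊕0⊕1⊕1⊕1⊕1⊕1⊕1⊕0 = 0
s4: b4⊕b5⊕b6⊕b7⊕b12⊕b13⊕b14⊕b15⊕b20⊕b21⊕b22⊕b23⊕b28⊕b29⊕b30⊕b31 = 1⊕1⊕0⊕1⊕0⊕1⊕1⊕1⊕1⊕0⊕1⊕1⊕0⊕1⊕1⊕0 = 1
s8: b8⊕b9⊕b10⊕b11⊕b12⊕b13⊕b14⊕b15⊕b24⊕b25⊕b26⊕b27⊕b28⊕b29⊕b30⊕b31 = 1⊕1⊕1⊕1⊕0⊕1⊕1⊕1⊕1⊕1⊕1⊕1⊕0⊕1⊕1⊕0 = 1
s16: b16⊕b17⊕b18⊕b19⊕b20⊕b21⊕b22⊕b23⊕b24⊕b25⊕b26⊕b27⊕b28⊕b29⊕b30⊕b31 = 0⊕1⊕0⊕1⊕1⊕0⊕1⊕1⊕1⊕1⊕1⊕1⊕0⊕1⊕1⊕0 = 1
Syndrome (s16...s1) = 11101 → position 29.
Flip bit 29: corrected codeword = 1101101111101110101101111110010
Data bits at positions 3,5,6,7,9,10,11,12,13,14,15,17,18,19,20,21,22,23,24,25,26,27,28,29,30,31: 01011110111101101111110010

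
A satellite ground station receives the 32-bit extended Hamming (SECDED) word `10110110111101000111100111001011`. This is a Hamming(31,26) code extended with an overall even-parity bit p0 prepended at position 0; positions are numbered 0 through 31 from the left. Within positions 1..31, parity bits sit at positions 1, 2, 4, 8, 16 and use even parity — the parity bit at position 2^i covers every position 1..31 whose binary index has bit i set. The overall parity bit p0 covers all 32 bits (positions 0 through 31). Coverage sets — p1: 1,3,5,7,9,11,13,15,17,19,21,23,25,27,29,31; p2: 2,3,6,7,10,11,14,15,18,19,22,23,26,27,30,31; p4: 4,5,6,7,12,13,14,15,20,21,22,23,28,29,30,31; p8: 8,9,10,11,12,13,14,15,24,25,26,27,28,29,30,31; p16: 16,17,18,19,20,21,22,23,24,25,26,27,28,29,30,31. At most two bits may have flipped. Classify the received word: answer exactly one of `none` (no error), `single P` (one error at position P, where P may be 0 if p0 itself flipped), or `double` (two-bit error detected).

s1: b1⊕b3⊕b5⊕b7⊕b9⊕b11⊕b13⊕b15⊕b17⊕b19⊕b21⊕b23⊕b25⊕b27⊕b29⊕b31 = 0⊕1⊕1⊕0⊕1⊕1⊕1⊕0⊕1⊕1⊕0⊕1⊕1⊕0⊕0⊕1 = 0
s2: b2⊕b3⊕b6⊕b7⊕b10⊕b11⊕b14⊕b15⊕b18⊕b19⊕b22⊕b23⊕b26⊕b27⊕b30⊕b31 = 1⊕1⊕1⊕0⊕1⊕1⊕0⊕0⊕1⊕1⊕0⊕1⊕0⊕0⊕1⊕1 = 0
s4: b4⊕b5⊕b6⊕b7⊕b12⊕b13⊕b14⊕b15⊕b20⊕b21⊕b22⊕b23⊕b28⊕b29⊕b30⊕b31 = 0⊕1⊕1⊕0⊕0⊕1⊕0⊕0⊕1⊕0⊕0⊕1⊕1⊕0⊕1⊕1 = 0
s8: b8⊕b9⊕b10⊕b11⊕b12⊕b13⊕b14⊕b15⊕b24⊕b25⊕b26⊕b27⊕b28⊕b29⊕b30⊕b31 = 1⊕1⊕1⊕1⊕0⊕1⊕0⊕0⊕1⊕1⊕0⊕0⊕1⊕0⊕1⊕1 = 0
s16: b16⊕b17⊕b18⊕b19⊕b20⊕b21⊕b22⊕b23⊕b24⊕b25⊕b26⊕b27⊕b28⊕b29⊕b30⊕b31 = 0⊕1⊕1⊕1⊕1⊕0⊕0⊕1⊕1⊕1⊕0⊕0⊕1⊕0⊕1⊕1 = 0
Syndrome (s16...s1) = 00000 → position 0 (no error).
Overall parity (XOR of all 32 bits, including p0): 1⊕0⊕1⊕1⊕0⊕1⊕1⊕0⊕1⊕1⊕1⊕1⊕0⊕1⊕0⊕0⊕0⊕1⊕1⊕1⊕1⊕0⊕0⊕1⊕1⊕1⊕0⊕0⊕1⊕0⊕1⊕1 = 0
Overall=0, syndrome position=0 → no error.

none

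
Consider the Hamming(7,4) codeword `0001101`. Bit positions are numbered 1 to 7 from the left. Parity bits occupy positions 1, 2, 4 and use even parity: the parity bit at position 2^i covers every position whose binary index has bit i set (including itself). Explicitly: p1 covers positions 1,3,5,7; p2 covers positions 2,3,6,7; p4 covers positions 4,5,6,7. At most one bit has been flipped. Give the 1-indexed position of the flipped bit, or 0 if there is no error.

6

s1: b1⊕b3⊕b5⊕b7 = 0⊕0⊕1⊕1 = 0
s2: b2⊕b3⊕b6⊕b7 = 0⊕0⊕0⊕1 = 1
s4: b4⊕b5⊕b6⊕b7 = 1⊕1⊕0⊕1 = 1
Syndrome (s4...s1) = 110 → position 6.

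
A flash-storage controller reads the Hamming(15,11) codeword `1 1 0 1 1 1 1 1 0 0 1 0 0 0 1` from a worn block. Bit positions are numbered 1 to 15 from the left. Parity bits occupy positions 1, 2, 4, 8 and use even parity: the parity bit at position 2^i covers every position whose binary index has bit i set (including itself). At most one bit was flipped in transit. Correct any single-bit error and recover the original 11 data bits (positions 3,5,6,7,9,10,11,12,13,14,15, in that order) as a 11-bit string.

s1: b1⊕b3⊕b5⊕b7⊕b9⊕b11⊕b13⊕b15 = 1⊕0⊕1⊕1⊕0⊕1⊕0⊕1 = 1
s2: b2⊕b3⊕b6⊕b7⊕b10⊕b11⊕b14⊕b15 = 1⊕0⊕1⊕1⊕0⊕1⊕0⊕1 = 1
s4: b4⊕b5⊕b6⊕b7⊕b12⊕b13⊕b14⊕b15 = 1⊕1⊕1⊕1⊕0⊕0⊕0⊕1 = 1
s8: b8⊕b9⊕b10⊕b11⊕b12⊕b13⊕b14⊕b15 = 1⊕0⊕0⊕1⊕0⊕0⊕0⊕1 = 1
Syndrome (s8...s1) = 1111 → position 15.
Flip bit 15: corrected codeword = 110111110010000
Data bits at positions 3,5,6,7,9,10,11,12,13,14,15: 01110010000

01110010000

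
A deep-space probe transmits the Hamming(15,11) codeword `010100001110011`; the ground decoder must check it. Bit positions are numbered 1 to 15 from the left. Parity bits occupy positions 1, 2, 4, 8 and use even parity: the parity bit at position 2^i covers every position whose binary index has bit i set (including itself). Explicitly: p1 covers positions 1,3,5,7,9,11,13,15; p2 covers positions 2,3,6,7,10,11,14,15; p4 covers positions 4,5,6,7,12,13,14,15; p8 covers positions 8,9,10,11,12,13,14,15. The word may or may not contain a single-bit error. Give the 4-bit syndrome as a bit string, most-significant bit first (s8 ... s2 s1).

s1: b1⊕b3⊕b5⊕b7⊕b9⊕b11⊕b13⊕b15 = 0⊕0⊕0⊕0⊕1⊕1⊕0⊕1 = 1
s2: b2⊕b3⊕b6⊕b7⊕b10⊕b11⊕b14⊕b15 = 1⊕0⊕0⊕0⊕1⊕1⊕1⊕1 = 1
s4: b4⊕b5⊕b6⊕b7⊕b12⊕b13⊕b14⊕b15 = 1⊕0⊕0⊕0⊕0⊕0⊕1⊕1 = 1
s8: b8⊕b9⊕b10⊕b11⊕b12⊕b13⊕b14⊕b15 = 0⊕1⊕1⊕1⊕0⊕0⊕1⊕1 = 1
Syndrome (s8...s1) = 1111 → position 15.

1111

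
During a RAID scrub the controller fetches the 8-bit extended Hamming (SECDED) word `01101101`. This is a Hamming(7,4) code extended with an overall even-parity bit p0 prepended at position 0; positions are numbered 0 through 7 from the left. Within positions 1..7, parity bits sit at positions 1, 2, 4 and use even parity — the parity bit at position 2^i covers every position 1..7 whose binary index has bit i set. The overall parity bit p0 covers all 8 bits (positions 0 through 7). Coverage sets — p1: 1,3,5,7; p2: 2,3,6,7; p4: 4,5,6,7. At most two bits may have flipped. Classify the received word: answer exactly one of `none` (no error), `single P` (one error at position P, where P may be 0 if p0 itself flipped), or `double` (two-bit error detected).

single 5

s1: b1⊕b3⊕b5⊕b7 = 1⊕0⊕1⊕1 = 1
s2: b2⊕b3⊕b6⊕b7 = 1⊕0⊕0⊕1 = 0
s4: b4⊕b5⊕b6⊕b7 = 1⊕1⊕0⊕1 = 1
Syndrome (s4...s1) = 101 → position 5.
Overall parity (XOR of all 8 bits, including p0): 0⊕1⊕1⊕0⊕1⊕1⊕0⊕1 = 1
Overall=1, syndrome position=5 → single-bit error at position 5.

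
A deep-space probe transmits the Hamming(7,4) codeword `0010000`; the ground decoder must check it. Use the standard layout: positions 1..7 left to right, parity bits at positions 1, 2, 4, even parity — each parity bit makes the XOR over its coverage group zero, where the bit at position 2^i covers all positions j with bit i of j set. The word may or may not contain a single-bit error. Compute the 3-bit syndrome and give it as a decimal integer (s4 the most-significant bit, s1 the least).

3

s1: b1⊕b3⊕b5⊕b7 = 0⊕1⊕0⊕0 = 1
s2: b2⊕b3⊕b6⊕b7 = 0⊕1⊕0⊕0 = 1
s4: b4⊕b5⊕b6⊕b7 = 0⊕0⊕0⊕0 = 0
Syndrome (s4...s1) = 011 → position 3.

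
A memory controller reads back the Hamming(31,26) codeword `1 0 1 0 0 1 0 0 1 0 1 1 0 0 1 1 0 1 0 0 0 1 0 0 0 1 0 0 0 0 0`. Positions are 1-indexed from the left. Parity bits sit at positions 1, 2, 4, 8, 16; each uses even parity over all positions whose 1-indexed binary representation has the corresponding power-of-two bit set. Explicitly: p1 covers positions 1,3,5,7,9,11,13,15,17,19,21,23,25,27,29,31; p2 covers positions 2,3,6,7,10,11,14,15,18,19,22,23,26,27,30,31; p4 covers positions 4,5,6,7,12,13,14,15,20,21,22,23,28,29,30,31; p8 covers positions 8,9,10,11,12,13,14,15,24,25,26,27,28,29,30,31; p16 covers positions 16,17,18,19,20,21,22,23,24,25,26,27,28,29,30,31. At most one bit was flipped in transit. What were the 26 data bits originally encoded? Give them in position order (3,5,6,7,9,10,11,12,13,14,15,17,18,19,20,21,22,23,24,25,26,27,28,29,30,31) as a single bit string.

s1: b1⊕b3⊕b5⊕b7⊕b9⊕b11⊕b13⊕b15⊕b17⊕b19⊕b21⊕b23⊕b25⊕b27⊕b29⊕b31 = 1⊕1⊕0⊕0⊕1⊕1⊕0⊕1⊕0⊕0⊕0⊕0⊕0⊕0⊕0⊕0 = 1
s2: b2⊕b3⊕b6⊕b7⊕b10⊕b11⊕b14⊕b15⊕b18⊕b19⊕b22⊕b23⊕b26⊕b27⊕b30⊕b31 = 0⊕1⊕1⊕0⊕0⊕1⊕0⊕1⊕1⊕0⊕1⊕0⊕1⊕0⊕0⊕0 = 1
s4: b4⊕b5⊕b6⊕b7⊕b12⊕b13⊕b14⊕b15⊕b20⊕b21⊕b22⊕b23⊕b28⊕b29⊕b30⊕b31 = 0⊕0⊕1⊕0⊕1⊕0⊕0⊕1⊕0⊕0⊕1⊕0⊕0⊕0⊕0⊕0 = 0
s8: b8⊕b9⊕b10⊕b11⊕b12⊕b13⊕b14⊕b15⊕b24⊕b25⊕b26⊕b27⊕b28⊕b29⊕b30⊕b31 = 0⊕1⊕0⊕1⊕1⊕0⊕0⊕1⊕0⊕0⊕1⊕0⊕0⊕0⊕0⊕0 = 1
s16: b16⊕b17⊕b18⊕b19⊕b20⊕b21⊕b22⊕b23⊕b24⊕b25⊕b26⊕b27⊕b28⊕b29⊕b30⊕b31 = 1⊕0⊕1⊕0⊕0⊕0⊕1⊕0⊕0⊕0⊕1⊕0⊕0⊕0⊕0⊕0 = 0
Syndrome (s16...s1) = 01011 → position 11.
Flip bit 11: corrected codeword = 1010010010010011010001000100000
Data bits at positions 3,5,6,7,9,10,11,12,13,14,15,17,18,19,20,21,22,23,24,25,26,27,28,29,30,31: 10101001001010001000100000

10101001001010001000100000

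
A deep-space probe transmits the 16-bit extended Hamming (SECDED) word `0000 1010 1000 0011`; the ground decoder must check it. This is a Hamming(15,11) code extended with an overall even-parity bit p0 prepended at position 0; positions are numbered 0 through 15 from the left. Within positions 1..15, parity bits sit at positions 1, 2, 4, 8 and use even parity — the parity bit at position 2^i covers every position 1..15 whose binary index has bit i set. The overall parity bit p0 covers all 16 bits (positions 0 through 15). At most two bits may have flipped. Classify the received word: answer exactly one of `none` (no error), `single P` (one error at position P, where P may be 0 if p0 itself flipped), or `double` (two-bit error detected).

s1: b1⊕b3⊕b5⊕b7⊕b9⊕b11⊕b13⊕b15 = 0⊕0⊕0⊕0⊕0⊕0⊕0⊕1 = 1
s2: b2⊕b3⊕b6⊕b7⊕b10⊕b11⊕b14⊕b15 = 0⊕0⊕1⊕0⊕0⊕0⊕1⊕1 = 1
s4: b4⊕b5⊕b6⊕b7⊕b12⊕b13⊕b14⊕b15 = 1⊕0⊕1⊕0⊕0⊕0⊕1⊕1 = 0
s8: b8⊕b9⊕b10⊕b11⊕b12⊕b13⊕b14⊕b15 = 1⊕0⊕0⊕0⊕0⊕0⊕1⊕1 = 1
Syndrome (s8...s1) = 1011 → position 11.
Overall parity (XOR of all 16 bits, including p0): 0⊕0⊕0⊕0⊕1⊕0⊕1⊕0⊕1⊕0⊕0⊕0⊕0⊕0⊕1⊕1 = 1
Overall=1, syndrome position=11 → single-bit error at position 11.

single 11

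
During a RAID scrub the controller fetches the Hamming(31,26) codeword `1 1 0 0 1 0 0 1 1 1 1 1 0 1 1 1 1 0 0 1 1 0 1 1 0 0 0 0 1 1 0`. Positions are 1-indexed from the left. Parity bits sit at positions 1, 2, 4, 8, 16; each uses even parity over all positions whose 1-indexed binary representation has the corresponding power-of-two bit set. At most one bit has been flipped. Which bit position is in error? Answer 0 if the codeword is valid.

s1: b1⊕b3⊕b5⊕b7⊕b9⊕b11⊕b13⊕b15⊕b17⊕b19⊕b21⊕b23⊕b25⊕b27⊕b29⊕b31 = 1⊕0⊕1⊕0⊕1⊕1⊕0⊕1⊕1⊕0⊕1⊕1⊕0⊕0⊕1⊕0 = 1
s2: b2⊕b3⊕b6⊕b7⊕b10⊕b11⊕b14⊕b15⊕b18⊕b19⊕b22⊕b23⊕b26⊕b27⊕b30⊕b31 = 1⊕0⊕0⊕0⊕1⊕1⊕1⊕1⊕0⊕0⊕0⊕1⊕0⊕0⊕1⊕0 = 1
s4: b4⊕b5⊕b6⊕b7⊕b12⊕b13⊕b14⊕b15⊕b20⊕b21⊕b22⊕b23⊕b28⊕b29⊕b30⊕b31 = 0⊕1⊕0⊕0⊕1⊕0⊕1⊕1⊕1⊕1⊕0⊕1⊕0⊕1⊕1⊕0 = 1
s8: b8⊕b9⊕b10⊕b11⊕b12⊕b13⊕b14⊕b15⊕b24⊕b25⊕b26⊕b27⊕b28⊕b29⊕b30⊕b31 = 1⊕1⊕1⊕1⊕1⊕0⊕1⊕1⊕1⊕0⊕0⊕0⊕0⊕1⊕1⊕0 = 0
s16: b16⊕b17⊕b18⊕b19⊕b20⊕b21⊕b22⊕b23⊕b24⊕b25⊕b26⊕b27⊕b28⊕b29⊕b30⊕b31 = 1⊕1⊕0⊕0⊕1⊕1⊕0⊕1⊕1⊕0⊕0⊕0⊕0⊕1⊕1⊕0 = 0
Syndrome (s16...s1) = 00111 → position 7.

7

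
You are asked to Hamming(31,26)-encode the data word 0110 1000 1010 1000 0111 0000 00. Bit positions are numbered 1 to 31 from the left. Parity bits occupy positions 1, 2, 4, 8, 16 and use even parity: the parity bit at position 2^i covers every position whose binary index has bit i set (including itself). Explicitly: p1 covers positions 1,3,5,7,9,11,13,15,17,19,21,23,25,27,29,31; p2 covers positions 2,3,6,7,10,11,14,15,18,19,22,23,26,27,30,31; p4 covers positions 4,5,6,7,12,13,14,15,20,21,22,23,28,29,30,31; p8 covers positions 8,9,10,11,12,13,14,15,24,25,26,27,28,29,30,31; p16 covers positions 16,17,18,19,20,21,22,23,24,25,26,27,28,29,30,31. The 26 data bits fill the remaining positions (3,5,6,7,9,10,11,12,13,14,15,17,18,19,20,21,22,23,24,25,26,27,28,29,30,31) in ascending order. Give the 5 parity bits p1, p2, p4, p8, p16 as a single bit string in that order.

00110

Place data bits at non-power-of-two positions: b3=0, b5=1, b6=1, b7=0, b9=1, b10=0, b11=0, b12=0, b13=1, b14=0, b15=1, b17=0, b18=1, b19=0, b20=0, b21=0, b22=0, b23=1, b24=1, b25=1, b26=0, b27=0, b28=0, b29=0, b30=0, b31=0.
p1 = XOR of data positions {3,5,7,9,11,13,15,17,19,21,23,25,27,29,31} = 0⊕1⊕0⊕1⊕0⊕1⊕1⊕0⊕0⊕0⊕1⊕1⊕0⊕0⊕0 = 0
p2 = XOR of data positions {3,6,7,10,11,14,15,18,19,22,23,26,27,30,31} = 0⊕1⊕0⊕0⊕0⊕0⊕1⊕1⊕0⊕0⊕1⊕0⊕0⊕0⊕0 = 0
p4 = XOR of data positions {5,6,7,12,13,14,15,20,21,22,23,28,29,30,31} = 1⊕1⊕0⊕0⊕1⊕0⊕1⊕0⊕0⊕0⊕1⊕0⊕0⊕0⊕0 = 1
p8 = XOR of data positions {9,10,11,12,13,14,15,24,25,26,27,28,29,30,31} = 1⊕0⊕0⊕0⊕1⊕0⊕1⊕1⊕1⊕0⊕0⊕0⊕0⊕0⊕0 = 1
p16 = XOR of data positions {17,18,19,20,21,22,23,24,25,26,27,28,29,30,31} = 0⊕1⊕0⊕0⊕0⊕0⊕1⊕1⊕1⊕0⊕0⊕0⊕0⊕0⊕0 = 0
Parity bits p1,p2,p4,p8,p16 = 00110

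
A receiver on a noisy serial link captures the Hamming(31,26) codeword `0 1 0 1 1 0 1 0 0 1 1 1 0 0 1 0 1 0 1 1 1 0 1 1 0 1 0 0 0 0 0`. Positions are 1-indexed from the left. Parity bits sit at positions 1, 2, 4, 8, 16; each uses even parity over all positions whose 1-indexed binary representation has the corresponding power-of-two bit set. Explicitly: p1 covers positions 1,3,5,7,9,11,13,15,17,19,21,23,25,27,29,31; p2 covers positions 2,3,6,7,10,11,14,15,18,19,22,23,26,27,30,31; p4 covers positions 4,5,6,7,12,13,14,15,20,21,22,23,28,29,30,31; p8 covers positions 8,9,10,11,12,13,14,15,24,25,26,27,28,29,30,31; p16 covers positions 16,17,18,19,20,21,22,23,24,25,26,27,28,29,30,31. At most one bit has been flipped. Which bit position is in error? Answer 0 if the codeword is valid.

s1: b1⊕b3⊕b5⊕b7⊕b9⊕b11⊕b13⊕b15⊕b17⊕b19⊕b21⊕b23⊕b25⊕b27⊕b29⊕b31 = 0⊕0⊕1⊕1⊕0⊕1⊕0⊕1⊕1⊕1⊕1⊕1⊕0⊕0⊕0⊕0 = 0
s2: b2⊕b3⊕b6⊕b7⊕b10⊕b11⊕b14⊕b15⊕b18⊕b19⊕b22⊕b23⊕b26⊕b27⊕b30⊕b31 = 1⊕0⊕0⊕1⊕1⊕1⊕0⊕1⊕0⊕1⊕0⊕1⊕1⊕0⊕0⊕0 = 0
s4: b4⊕b5⊕b6⊕b7⊕b12⊕b13⊕b14⊕b15⊕b20⊕b21⊕b22⊕b23⊕b28⊕b29⊕b30⊕b31 = 1⊕1⊕0⊕1⊕1⊕0⊕0⊕1⊕1⊕1⊕0⊕1⊕0⊕0⊕0⊕0 = 0
s8: b8⊕b9⊕b10⊕b11⊕b12⊕b13⊕b14⊕b15⊕b24⊕b25⊕b26⊕b27⊕b28⊕b29⊕b30⊕b31 = 0⊕0⊕1⊕1⊕1⊕0⊕0⊕1⊕1⊕0⊕1⊕0⊕0⊕0⊕0⊕0 = 0
s16: b16⊕b17⊕b18⊕b19⊕b20⊕b21⊕b22⊕b23⊕b24⊕b25⊕b26⊕b27⊕b28⊕b29⊕b30⊕b31 = 0⊕1⊕0⊕1⊕1⊕1⊕0⊕1⊕1⊕0⊕1⊕0⊕0⊕0⊕0⊕0 = 1
Syndrome (s16...s1) = 10000 → position 16.

16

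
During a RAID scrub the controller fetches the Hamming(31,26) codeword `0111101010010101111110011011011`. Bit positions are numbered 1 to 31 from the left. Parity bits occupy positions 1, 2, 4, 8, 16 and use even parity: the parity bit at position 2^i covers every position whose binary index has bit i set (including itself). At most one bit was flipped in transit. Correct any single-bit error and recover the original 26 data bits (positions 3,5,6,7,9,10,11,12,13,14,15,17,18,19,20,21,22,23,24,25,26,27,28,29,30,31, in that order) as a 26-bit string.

11011101010111110011011011

s1: b1⊕b3⊕b5⊕b7⊕b9⊕b11⊕b13⊕b15⊕b17⊕b19⊕b21⊕b23⊕b25⊕b27⊕b29⊕b31 = 0⊕1⊕1⊕1⊕1⊕0⊕0⊕0⊕1⊕1⊕1⊕0⊕1⊕1⊕0⊕1 = 0
s2: b2⊕b3⊕b6⊕b7⊕b10⊕b11⊕b14⊕b15⊕b18⊕b19⊕b22⊕b23⊕b26⊕b27⊕b30⊕b31 = 1⊕1⊕0⊕1⊕0⊕0⊕1⊕0⊕1⊕1⊕0⊕0⊕0⊕1⊕1⊕1 = 1
s4: b4⊕b5⊕b6⊕b7⊕b12⊕b13⊕b14⊕b15⊕b20⊕b21⊕b22⊕b23⊕b28⊕b29⊕b30⊕b31 = 1⊕1⊕0⊕1⊕1⊕0⊕1⊕0⊕1⊕1⊕0⊕0⊕1⊕0⊕1⊕1 = 0
s8: b8⊕b9⊕b10⊕b11⊕b12⊕b13⊕b14⊕b15⊕b24⊕b25⊕b26⊕b27⊕b28⊕b29⊕b30⊕b31 = 0⊕1⊕0⊕0⊕1⊕0⊕1⊕0⊕1⊕1⊕0⊕1⊕1⊕0⊕1⊕1 = 1
s16: b16⊕b17⊕b18⊕b19⊕b20⊕b21⊕b22⊕b23⊕b24⊕b25⊕b26⊕b27⊕b28⊕b29⊕b30⊕b31 = 1⊕1⊕1⊕1⊕1⊕1⊕0⊕0⊕1⊕1⊕0⊕1⊕1⊕0⊕1⊕1 = 0
Syndrome (s16...s1) = 01010 → position 10.
Flip bit 10: corrected codeword = 0111101011010101111110011011011
Data bits at positions 3,5,6,7,9,10,11,12,13,14,15,17,18,19,20,21,22,23,24,25,26,27,28,29,30,31: 11011101010111110011011011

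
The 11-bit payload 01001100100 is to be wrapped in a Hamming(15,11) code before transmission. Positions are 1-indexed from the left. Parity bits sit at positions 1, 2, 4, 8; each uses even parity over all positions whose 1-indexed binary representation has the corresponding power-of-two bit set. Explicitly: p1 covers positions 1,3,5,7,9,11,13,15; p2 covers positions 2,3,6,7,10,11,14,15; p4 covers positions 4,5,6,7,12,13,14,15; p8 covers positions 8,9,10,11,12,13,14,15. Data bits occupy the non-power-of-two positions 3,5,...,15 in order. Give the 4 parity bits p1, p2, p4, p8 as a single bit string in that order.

Place data bits at non-power-of-two positions: b3=0, b5=1, b6=0, b7=0, b9=1, b10=1, b11=0, b12=0, b13=1, b14=0, b15=0.
p1 = XOR of data positions {3,5,7,9,11,13,15} = 0⊕1⊕0⊕1⊕0⊕1⊕0 = 1
p2 = XOR of data positions {3,6,7,10,11,14,15} = 0⊕0⊕0⊕1⊕0⊕0⊕0 = 1
p4 = XOR of data positions {5,6,7,12,13,14,15} = 1⊕0⊕0⊕0⊕1⊕0⊕0 = 0
p8 = XOR of data positions {9,10,11,12,13,14,15} = 1⊕1⊕0⊕0⊕1⊕0⊕0 = 1
Parity bits p1,p2,p4,p8 = 1101

1101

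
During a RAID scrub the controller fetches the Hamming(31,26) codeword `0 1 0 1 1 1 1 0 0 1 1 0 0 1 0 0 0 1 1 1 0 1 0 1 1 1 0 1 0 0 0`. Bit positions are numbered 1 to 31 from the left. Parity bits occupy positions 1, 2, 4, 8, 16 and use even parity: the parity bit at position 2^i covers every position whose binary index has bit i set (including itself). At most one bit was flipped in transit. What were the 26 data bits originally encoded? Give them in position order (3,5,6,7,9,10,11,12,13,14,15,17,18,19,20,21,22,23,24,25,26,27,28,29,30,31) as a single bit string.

01111110010011101011101000

s1: b1⊕b3⊕b5⊕b7⊕b9⊕b11⊕b13⊕b15⊕b17⊕b19⊕b21⊕b23⊕b25⊕b27⊕b29⊕b31 = 0⊕0⊕1⊕1⊕0⊕1⊕0⊕0⊕0⊕1⊕0⊕0⊕1⊕0⊕0⊕0 = 1
s2: b2⊕b3⊕b6⊕b7⊕b10⊕b11⊕b14⊕b15⊕b18⊕b19⊕b22⊕b23⊕b26⊕b27⊕b30⊕b31 = 1⊕0⊕1⊕1⊕1⊕1⊕1⊕0⊕1⊕1⊕1⊕0⊕1⊕0⊕0⊕0 = 0
s4: b4⊕b5⊕b6⊕b7⊕b12⊕b13⊕b14⊕b15⊕b20⊕b21⊕b22⊕b23⊕b28⊕b29⊕b30⊕b31 = 1⊕1⊕1⊕1⊕0⊕0⊕1⊕0⊕1⊕0⊕1⊕0⊕1⊕0⊕0⊕0 = 0
s8: b8⊕b9⊕b10⊕b11⊕b12⊕b13⊕b14⊕b15⊕b24⊕b25⊕b26⊕b27⊕b28⊕b29⊕b30⊕b31 = 0⊕0⊕1⊕1⊕0⊕0⊕1⊕0⊕1⊕1⊕1⊕0⊕1⊕0⊕0⊕0 = 1
s16: b16⊕b17⊕b18⊕b19⊕b20⊕b21⊕b22⊕b23⊕b24⊕b25⊕b26⊕b27⊕b28⊕b29⊕b30⊕b31 = 0⊕0⊕1⊕1⊕1⊕0⊕1⊕0⊕1⊕1⊕1⊕0⊕1⊕0⊕0⊕0 = 0
Syndrome (s16...s1) = 01001 → position 9.
Flip bit 9: corrected codeword = 0101111011100100011101011101000
Data bits at positions 3,5,6,7,9,10,11,12,13,14,15,17,18,19,20,21,22,23,24,25,26,27,28,29,30,31: 01111110010011101011101000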